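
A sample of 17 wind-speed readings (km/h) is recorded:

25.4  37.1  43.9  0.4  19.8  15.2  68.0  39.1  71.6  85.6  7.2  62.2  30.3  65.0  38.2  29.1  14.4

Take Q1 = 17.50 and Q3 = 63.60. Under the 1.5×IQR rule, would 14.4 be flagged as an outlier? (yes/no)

IQR = Q3 − Q1 = 63.60 − 17.50 = 46.10.
Lower fence = Q1 − 1.5·IQR = 17.50 − 69.15 = -51.65.
Upper fence = Q3 + 1.5·IQR = 63.60 + 69.15 = 132.75.
14.4 lies within [-51.65, 132.75].

no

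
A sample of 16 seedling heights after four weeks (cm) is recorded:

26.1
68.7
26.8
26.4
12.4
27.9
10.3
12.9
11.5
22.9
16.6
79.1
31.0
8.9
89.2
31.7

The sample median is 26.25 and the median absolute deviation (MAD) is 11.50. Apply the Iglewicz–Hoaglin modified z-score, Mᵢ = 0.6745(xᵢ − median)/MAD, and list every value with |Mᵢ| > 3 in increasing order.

|Mᵢ| > 3 ⇔ |xᵢ − 26.25| > 3·11.50/0.6745 = 51.15.
So outliers lie outside [-24.90, 77.40].
79.1: M = 3.10 → outlier.
89.2: M = 3.69 → outlier.

79.1, 89.2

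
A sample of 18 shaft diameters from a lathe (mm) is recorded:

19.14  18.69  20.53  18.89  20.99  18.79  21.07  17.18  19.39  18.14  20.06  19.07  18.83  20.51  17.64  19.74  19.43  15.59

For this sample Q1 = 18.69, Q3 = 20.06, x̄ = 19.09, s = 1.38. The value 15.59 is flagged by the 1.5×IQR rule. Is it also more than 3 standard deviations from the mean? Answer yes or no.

z = (15.59 − 19.09) / 1.38 = -2.54.
|z| = 2.54 ≤ 3.

no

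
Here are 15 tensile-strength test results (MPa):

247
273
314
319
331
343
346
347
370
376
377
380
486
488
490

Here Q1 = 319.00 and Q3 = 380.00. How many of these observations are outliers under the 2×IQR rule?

IQR = 61.00; fences at 319.00 − 122.00 = 197.00 and 380.00 + 122.00 = 502.00.
Every value lies within the cutoffs.

0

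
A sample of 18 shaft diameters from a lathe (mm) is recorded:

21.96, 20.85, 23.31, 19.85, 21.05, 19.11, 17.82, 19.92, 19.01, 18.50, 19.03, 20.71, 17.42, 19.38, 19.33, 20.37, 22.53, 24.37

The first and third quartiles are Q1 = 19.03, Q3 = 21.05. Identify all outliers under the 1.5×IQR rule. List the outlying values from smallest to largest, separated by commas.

24.37

IQR = Q3 − Q1 = 21.05 − 19.03 = 2.02.
Lower fence = Q1 − 1.5·IQR = 19.03 − 3.03 = 16.00.
Upper fence = Q3 + 1.5·IQR = 21.05 + 3.03 = 24.08.
24.37 > 24.08 → outlier.
All remaining values lie within [16.00, 24.08].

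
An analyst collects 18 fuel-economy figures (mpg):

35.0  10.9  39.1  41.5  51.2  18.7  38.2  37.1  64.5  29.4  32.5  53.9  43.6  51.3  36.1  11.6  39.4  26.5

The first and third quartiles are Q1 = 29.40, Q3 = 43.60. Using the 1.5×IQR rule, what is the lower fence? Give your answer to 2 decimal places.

IQR = Q3 − Q1 = 43.60 − 29.40 = 14.20.
Lower fence = Q1 − 1.5·IQR = 29.40 − 21.30 = 8.10.
Upper fence = Q3 + 1.5·IQR = 43.60 + 21.30 = 64.90.

8.10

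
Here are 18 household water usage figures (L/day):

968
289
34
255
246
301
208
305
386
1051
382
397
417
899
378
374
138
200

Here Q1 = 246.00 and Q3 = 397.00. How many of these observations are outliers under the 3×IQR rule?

IQR = 151.00; fences at 246.00 − 453.00 = -207.00 and 397.00 + 453.00 = 850.00.
Outside the cutoffs: 899, 968, 1051.

3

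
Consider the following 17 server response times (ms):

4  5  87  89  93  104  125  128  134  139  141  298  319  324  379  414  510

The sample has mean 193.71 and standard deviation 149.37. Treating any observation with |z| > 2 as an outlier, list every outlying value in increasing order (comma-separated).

Cutoffs at x̄ ± 2s: 193.71 ± 2·149.37 = [-105.03, 492.45].
510: z = 2.12, |z| > 2 → outlier.
Every other value lies within [-105.03, 492.45].

510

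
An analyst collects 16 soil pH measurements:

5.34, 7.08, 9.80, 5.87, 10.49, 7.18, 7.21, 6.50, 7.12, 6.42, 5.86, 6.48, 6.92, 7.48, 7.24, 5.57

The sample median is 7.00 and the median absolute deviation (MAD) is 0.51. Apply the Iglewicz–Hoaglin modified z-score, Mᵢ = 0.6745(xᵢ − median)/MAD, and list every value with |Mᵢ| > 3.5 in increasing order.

|Mᵢ| > 3.5 ⇔ |xᵢ − 7.00| > 3.5·0.51/0.6745 = 2.65.
So outliers lie outside [4.35, 9.65].
9.80: M = 3.70 → outlier.
10.49: M = 4.62 → outlier.

9.80, 10.49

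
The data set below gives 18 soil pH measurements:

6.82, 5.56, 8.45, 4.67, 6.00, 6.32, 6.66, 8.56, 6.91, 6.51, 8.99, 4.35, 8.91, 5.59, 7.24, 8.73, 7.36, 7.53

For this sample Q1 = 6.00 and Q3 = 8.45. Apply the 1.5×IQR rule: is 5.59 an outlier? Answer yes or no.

IQR = Q3 − Q1 = 8.45 − 6.00 = 2.45.
Lower fence = Q1 − 1.5·IQR = 6.00 − 3.675 = 2.325.
Upper fence = Q3 + 1.5·IQR = 8.45 + 3.675 = 12.125.
5.59 lies within [2.325, 12.125].

no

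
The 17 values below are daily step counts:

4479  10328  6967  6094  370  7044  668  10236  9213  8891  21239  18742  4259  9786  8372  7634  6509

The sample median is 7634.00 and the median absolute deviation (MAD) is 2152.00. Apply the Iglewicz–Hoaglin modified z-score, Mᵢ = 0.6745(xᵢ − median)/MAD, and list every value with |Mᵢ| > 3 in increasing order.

|Mᵢ| > 3 ⇔ |xᵢ − 7634.00| > 3·2152.00/0.6745 = 9571.53.
So outliers lie outside [-1937.53, 17205.53].
18742: M = 3.48 → outlier.
21239: M = 4.26 → outlier.

18742, 21239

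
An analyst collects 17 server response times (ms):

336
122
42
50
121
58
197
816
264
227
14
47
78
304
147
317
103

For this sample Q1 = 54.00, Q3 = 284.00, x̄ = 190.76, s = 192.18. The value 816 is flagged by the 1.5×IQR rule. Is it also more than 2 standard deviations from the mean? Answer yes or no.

z = (816 − 190.76) / 192.18 = 3.25.
|z| = 3.25 > 2.

yes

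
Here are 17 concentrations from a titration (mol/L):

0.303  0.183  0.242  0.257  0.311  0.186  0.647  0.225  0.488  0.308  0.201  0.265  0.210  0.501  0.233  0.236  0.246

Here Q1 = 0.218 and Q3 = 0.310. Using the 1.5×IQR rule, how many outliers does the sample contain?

3

IQR = 0.092; fences at 0.218 − 0.138 = 0.080 and 0.310 + 0.138 = 0.448.
Outside the cutoffs: 0.488, 0.501, 0.647.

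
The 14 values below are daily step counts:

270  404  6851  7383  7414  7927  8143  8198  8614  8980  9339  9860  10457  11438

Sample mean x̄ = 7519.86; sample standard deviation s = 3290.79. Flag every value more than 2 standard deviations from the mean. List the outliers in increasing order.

Cutoffs at x̄ ± 2s: 7519.86 ± 2·3290.79 = [938.28, 14101.44].
270: z = -2.20, |z| > 2 → outlier.
404: z = -2.16, |z| > 2 → outlier.
Every other value lies within [938.28, 14101.44].

270, 404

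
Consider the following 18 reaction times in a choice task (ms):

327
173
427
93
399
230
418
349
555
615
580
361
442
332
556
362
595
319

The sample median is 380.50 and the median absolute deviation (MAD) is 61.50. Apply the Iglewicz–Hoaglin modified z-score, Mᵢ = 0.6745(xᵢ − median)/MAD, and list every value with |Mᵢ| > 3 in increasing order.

93

|Mᵢ| > 3 ⇔ |xᵢ − 380.50| > 3·61.50/0.6745 = 273.54.
So outliers lie outside [106.96, 654.04].
93: M = -3.15 → outlier.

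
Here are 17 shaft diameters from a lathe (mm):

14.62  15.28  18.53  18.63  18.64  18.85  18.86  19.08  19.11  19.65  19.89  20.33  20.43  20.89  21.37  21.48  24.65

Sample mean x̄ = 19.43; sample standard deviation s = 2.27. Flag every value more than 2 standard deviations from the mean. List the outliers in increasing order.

Cutoffs at x̄ ± 2s: 19.43 ± 2·2.27 = [14.89, 23.97].
14.62: z = -2.12, |z| > 2 → outlier.
24.65: z = 2.30, |z| > 2 → outlier.
Every other value lies within [14.89, 23.97].

14.62, 24.65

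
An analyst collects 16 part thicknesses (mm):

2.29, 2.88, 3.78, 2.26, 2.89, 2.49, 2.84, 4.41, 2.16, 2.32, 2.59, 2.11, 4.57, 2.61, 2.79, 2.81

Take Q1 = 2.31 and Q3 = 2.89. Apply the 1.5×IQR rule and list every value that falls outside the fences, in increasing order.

3.78, 4.41, 4.57

IQR = Q3 − Q1 = 2.89 − 2.31 = 0.58.
Lower fence = Q1 − 1.5·IQR = 2.31 − 0.87 = 1.44.
Upper fence = Q3 + 1.5·IQR = 2.89 + 0.87 = 3.76.
3.78 > 3.76 → outlier.
4.41 > 3.76 → outlier.
4.57 > 3.76 → outlier.
All remaining values lie within [1.44, 3.76].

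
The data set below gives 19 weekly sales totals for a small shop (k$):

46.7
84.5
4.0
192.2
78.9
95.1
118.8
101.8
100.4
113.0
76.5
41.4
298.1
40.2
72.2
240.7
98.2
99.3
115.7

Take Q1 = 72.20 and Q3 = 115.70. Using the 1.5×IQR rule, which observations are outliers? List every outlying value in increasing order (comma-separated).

IQR = Q3 − Q1 = 115.70 − 72.20 = 43.50.
Lower fence = Q1 − 1.5·IQR = 72.20 − 65.25 = 6.95.
Upper fence = Q3 + 1.5·IQR = 115.70 + 65.25 = 180.95.
4.0 < 6.95 → outlier.
192.2 > 180.95 → outlier.
240.7 > 180.95 → outlier.
298.1 > 180.95 → outlier.
All remaining values lie within [6.95, 180.95].

4.0, 192.2, 240.7, 298.1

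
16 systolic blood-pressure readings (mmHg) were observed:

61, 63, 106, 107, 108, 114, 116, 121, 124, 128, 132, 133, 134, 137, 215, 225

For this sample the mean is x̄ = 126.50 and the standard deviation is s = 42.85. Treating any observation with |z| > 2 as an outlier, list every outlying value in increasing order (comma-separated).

215, 225

Cutoffs at x̄ ± 2s: 126.50 ± 2·42.85 = [40.80, 212.20].
215: z = 2.07, |z| > 2 → outlier.
225: z = 2.30, |z| > 2 → outlier.
Every other value lies within [40.80, 212.20].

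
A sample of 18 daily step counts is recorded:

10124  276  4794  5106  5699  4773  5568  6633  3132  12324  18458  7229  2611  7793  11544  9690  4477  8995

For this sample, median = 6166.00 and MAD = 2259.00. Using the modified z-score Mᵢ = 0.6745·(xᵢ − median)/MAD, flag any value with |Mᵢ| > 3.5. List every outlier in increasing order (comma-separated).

18458

|Mᵢ| > 3.5 ⇔ |xᵢ − 6166.00| > 3.5·2259.00/0.6745 = 11722.02.
So outliers lie outside [-5556.02, 17888.02].
18458: M = 3.67 → outlier.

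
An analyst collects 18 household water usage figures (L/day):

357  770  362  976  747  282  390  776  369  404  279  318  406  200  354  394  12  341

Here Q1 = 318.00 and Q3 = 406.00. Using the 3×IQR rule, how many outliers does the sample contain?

IQR = 88.00; fences at 318.00 − 264.00 = 54.00 and 406.00 + 264.00 = 670.00.
Outside the cutoffs: 12, 747, 770, 776, 976.

5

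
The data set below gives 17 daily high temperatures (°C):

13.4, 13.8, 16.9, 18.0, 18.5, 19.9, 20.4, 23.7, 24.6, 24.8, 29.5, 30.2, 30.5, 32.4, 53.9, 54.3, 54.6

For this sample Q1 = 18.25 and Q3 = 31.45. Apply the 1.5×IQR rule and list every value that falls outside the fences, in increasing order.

IQR = Q3 − Q1 = 31.45 − 18.25 = 13.20.
Lower fence = Q1 − 1.5·IQR = 18.25 − 19.80 = -1.55.
Upper fence = Q3 + 1.5·IQR = 31.45 + 19.80 = 51.25.
53.9 > 51.25 → outlier.
54.3 > 51.25 → outlier.
54.6 > 51.25 → outlier.
All remaining values lie within [-1.55, 51.25].

53.9, 54.3, 54.6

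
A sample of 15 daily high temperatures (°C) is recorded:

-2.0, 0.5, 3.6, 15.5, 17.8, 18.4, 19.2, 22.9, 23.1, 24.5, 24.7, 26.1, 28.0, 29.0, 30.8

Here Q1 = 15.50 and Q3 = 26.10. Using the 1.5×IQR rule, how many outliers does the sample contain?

1

IQR = 10.60; fences at 15.50 − 15.90 = -0.40 and 26.10 + 15.90 = 42.00.
Outside the cutoffs: -2.0.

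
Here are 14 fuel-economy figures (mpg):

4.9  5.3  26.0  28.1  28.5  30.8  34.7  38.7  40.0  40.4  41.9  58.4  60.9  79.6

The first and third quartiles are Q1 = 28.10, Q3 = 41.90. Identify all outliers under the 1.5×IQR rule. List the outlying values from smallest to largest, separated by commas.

4.9, 5.3, 79.6

IQR = Q3 − Q1 = 41.90 − 28.10 = 13.80.
Lower fence = Q1 − 1.5·IQR = 28.10 − 20.70 = 7.40.
Upper fence = Q3 + 1.5·IQR = 41.90 + 20.70 = 62.60.
4.9 < 7.40 → outlier.
5.3 < 7.40 → outlier.
79.6 > 62.60 → outlier.
All remaining values lie within [7.40, 62.60].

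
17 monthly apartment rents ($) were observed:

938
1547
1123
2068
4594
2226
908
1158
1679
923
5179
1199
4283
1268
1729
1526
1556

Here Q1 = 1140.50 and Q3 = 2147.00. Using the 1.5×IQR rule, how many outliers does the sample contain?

3

IQR = 1006.50; fences at 1140.50 − 1509.75 = -369.25 and 2147.00 + 1509.75 = 3656.75.
Outside the cutoffs: 4283, 4594, 5179.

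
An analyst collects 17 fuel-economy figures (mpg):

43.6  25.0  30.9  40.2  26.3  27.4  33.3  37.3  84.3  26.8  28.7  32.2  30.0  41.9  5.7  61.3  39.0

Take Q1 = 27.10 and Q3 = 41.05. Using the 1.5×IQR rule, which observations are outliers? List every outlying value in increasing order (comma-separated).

IQR = Q3 − Q1 = 41.05 − 27.10 = 13.95.
Lower fence = Q1 − 1.5·IQR = 27.10 − 20.925 = 6.175.
Upper fence = Q3 + 1.5·IQR = 41.05 + 20.925 = 61.975.
5.7 < 6.175 → outlier.
84.3 > 61.975 → outlier.
All remaining values lie within [6.175, 61.975].

5.7, 84.3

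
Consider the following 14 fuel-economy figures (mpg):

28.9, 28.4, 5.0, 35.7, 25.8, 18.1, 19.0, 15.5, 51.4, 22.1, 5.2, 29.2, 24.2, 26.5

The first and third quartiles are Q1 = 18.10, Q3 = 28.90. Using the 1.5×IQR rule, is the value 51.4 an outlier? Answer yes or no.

IQR = Q3 − Q1 = 28.90 − 18.10 = 10.80.
Lower fence = Q1 − 1.5·IQR = 18.10 − 16.20 = 1.90.
Upper fence = Q3 + 1.5·IQR = 28.90 + 16.20 = 45.10.
51.4 lies above the upper fence.

yes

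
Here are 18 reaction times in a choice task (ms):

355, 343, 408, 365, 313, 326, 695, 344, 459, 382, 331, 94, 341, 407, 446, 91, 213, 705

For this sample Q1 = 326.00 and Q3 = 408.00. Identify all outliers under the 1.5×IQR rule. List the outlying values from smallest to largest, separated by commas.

IQR = Q3 − Q1 = 408.00 − 326.00 = 82.00.
Lower fence = Q1 − 1.5·IQR = 326.00 − 123.00 = 203.00.
Upper fence = Q3 + 1.5·IQR = 408.00 + 123.00 = 531.00.
91 < 203.00 → outlier.
94 < 203.00 → outlier.
695 > 531.00 → outlier.
705 > 531.00 → outlier.
All remaining values lie within [203.00, 531.00].

91, 94, 695, 705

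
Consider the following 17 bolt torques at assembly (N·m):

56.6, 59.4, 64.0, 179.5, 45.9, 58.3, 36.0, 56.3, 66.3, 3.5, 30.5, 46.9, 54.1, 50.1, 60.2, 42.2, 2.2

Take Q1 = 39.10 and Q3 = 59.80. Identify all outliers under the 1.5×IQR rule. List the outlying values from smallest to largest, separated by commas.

IQR = Q3 − Q1 = 59.80 − 39.10 = 20.70.
Lower fence = Q1 − 1.5·IQR = 39.10 − 31.05 = 8.05.
Upper fence = Q3 + 1.5·IQR = 59.80 + 31.05 = 90.85.
2.2 < 8.05 → outlier.
3.5 < 8.05 → outlier.
179.5 > 90.85 → outlier.
All remaining values lie within [8.05, 90.85].

2.2, 3.5, 179.5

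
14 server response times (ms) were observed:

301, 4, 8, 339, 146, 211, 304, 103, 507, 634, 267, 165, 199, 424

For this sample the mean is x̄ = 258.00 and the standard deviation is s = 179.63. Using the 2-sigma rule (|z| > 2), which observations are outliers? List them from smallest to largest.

Cutoffs at x̄ ± 2s: 258.00 ± 2·179.63 = [-101.26, 617.26].
634: z = 2.09, |z| > 2 → outlier.
Every other value lies within [-101.26, 617.26].

634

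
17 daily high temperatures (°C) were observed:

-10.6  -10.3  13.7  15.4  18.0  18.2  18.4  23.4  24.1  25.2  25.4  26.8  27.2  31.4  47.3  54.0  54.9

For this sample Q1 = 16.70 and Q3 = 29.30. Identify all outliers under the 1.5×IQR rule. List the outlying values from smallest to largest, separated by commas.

-10.6, -10.3, 54.0, 54.9

IQR = Q3 − Q1 = 29.30 − 16.70 = 12.60.
Lower fence = Q1 − 1.5·IQR = 16.70 − 18.90 = -2.20.
Upper fence = Q3 + 1.5·IQR = 29.30 + 18.90 = 48.20.
-10.6 < -2.20 → outlier.
-10.3 < -2.20 → outlier.
54.0 > 48.20 → outlier.
54.9 > 48.20 → outlier.
All remaining values lie within [-2.20, 48.20].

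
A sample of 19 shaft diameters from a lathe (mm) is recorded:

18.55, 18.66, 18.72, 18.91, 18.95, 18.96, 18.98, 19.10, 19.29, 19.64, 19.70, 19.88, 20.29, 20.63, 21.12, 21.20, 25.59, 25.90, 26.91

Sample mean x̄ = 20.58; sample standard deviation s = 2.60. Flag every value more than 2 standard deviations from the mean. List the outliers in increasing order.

25.90, 26.91

Cutoffs at x̄ ± 2s: 20.58 ± 2·2.60 = [15.38, 25.78].
25.90: z = 2.05, |z| > 2 → outlier.
26.91: z = 2.43, |z| > 2 → outlier.
Every other value lies within [15.38, 25.78].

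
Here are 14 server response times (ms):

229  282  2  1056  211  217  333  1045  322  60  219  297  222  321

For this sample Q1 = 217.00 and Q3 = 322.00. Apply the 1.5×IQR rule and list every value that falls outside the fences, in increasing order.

2, 1045, 1056

IQR = Q3 − Q1 = 322.00 − 217.00 = 105.00.
Lower fence = Q1 − 1.5·IQR = 217.00 − 157.50 = 59.50.
Upper fence = Q3 + 1.5·IQR = 322.00 + 157.50 = 479.50.
2 < 59.50 → outlier.
1045 > 479.50 → outlier.
1056 > 479.50 → outlier.
All remaining values lie within [59.50, 479.50].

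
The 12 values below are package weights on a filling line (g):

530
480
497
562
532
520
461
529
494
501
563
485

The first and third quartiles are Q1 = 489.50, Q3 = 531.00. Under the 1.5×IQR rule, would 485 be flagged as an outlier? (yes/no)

IQR = Q3 − Q1 = 531.00 − 489.50 = 41.50.
Lower fence = Q1 − 1.5·IQR = 489.50 − 62.25 = 427.25.
Upper fence = Q3 + 1.5·IQR = 531.00 + 62.25 = 593.25.
485 lies within [427.25, 593.25].

no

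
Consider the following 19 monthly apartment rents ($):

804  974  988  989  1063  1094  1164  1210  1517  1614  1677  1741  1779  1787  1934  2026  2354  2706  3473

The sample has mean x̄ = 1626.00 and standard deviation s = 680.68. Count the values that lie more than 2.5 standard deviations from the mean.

Cutoffs: x̄ ± 2.5s = [-75.70, 3327.70].
Outside the cutoffs: 3473.

1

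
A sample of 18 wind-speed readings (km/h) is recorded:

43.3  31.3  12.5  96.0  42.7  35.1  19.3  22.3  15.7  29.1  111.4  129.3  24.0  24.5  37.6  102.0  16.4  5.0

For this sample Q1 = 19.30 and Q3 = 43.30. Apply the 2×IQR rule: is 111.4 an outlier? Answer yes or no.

IQR = Q3 − Q1 = 43.30 − 19.30 = 24.00.
Lower fence = Q1 − 2·IQR = 19.30 − 48.00 = -28.70.
Upper fence = Q3 + 2·IQR = 43.30 + 48.00 = 91.30.
111.4 lies above the upper fence.

yes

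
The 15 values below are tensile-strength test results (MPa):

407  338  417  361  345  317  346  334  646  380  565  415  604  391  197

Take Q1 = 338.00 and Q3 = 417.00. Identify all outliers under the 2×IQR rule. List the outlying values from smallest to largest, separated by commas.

IQR = Q3 − Q1 = 417.00 − 338.00 = 79.00.
Lower fence = Q1 − 2·IQR = 338.00 − 158.00 = 180.00.
Upper fence = Q3 + 2·IQR = 417.00 + 158.00 = 575.00.
604 > 575.00 → outlier.
646 > 575.00 → outlier.
All remaining values lie within [180.00, 575.00].

604, 646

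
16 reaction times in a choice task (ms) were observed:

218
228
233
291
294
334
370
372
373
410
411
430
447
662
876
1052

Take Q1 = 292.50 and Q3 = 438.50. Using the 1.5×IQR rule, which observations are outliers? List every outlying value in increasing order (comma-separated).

662, 876, 1052

IQR = Q3 − Q1 = 438.50 − 292.50 = 146.00.
Lower fence = Q1 − 1.5·IQR = 292.50 − 219.00 = 73.50.
Upper fence = Q3 + 1.5·IQR = 438.50 + 219.00 = 657.50.
662 > 657.50 → outlier.
876 > 657.50 → outlier.
1052 > 657.50 → outlier.
All remaining values lie within [73.50, 657.50].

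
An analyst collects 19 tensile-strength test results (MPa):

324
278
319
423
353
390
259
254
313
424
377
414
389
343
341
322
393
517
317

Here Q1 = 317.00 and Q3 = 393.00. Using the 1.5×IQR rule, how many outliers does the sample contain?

1

IQR = 76.00; fences at 317.00 − 114.00 = 203.00 and 393.00 + 114.00 = 507.00.
Outside the cutoffs: 517.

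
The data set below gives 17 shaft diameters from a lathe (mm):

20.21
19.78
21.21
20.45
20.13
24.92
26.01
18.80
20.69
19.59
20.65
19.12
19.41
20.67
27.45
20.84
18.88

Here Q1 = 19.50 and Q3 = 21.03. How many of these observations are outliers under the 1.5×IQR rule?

IQR = 1.53; fences at 19.50 − 2.295 = 17.205 and 21.03 + 2.295 = 23.325.
Outside the cutoffs: 24.92, 26.01, 27.45.

3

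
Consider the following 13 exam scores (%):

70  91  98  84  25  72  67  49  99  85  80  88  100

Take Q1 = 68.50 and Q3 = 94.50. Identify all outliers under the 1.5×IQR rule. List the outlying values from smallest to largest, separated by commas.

IQR = Q3 − Q1 = 94.50 − 68.50 = 26.00.
Lower fence = Q1 − 1.5·IQR = 68.50 − 39.00 = 29.50.
Upper fence = Q3 + 1.5·IQR = 94.50 + 39.00 = 133.50.
25 < 29.50 → outlier.
All remaining values lie within [29.50, 133.50].

25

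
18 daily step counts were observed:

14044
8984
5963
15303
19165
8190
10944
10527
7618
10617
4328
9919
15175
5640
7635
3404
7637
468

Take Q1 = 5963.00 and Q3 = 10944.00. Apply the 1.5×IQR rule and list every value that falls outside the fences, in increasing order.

19165

IQR = Q3 − Q1 = 10944.00 − 5963.00 = 4981.00.
Lower fence = Q1 − 1.5·IQR = 5963.00 − 7471.50 = -1508.50.
Upper fence = Q3 + 1.5·IQR = 10944.00 + 7471.50 = 18415.50.
19165 > 18415.50 → outlier.
All remaining values lie within [-1508.50, 18415.50].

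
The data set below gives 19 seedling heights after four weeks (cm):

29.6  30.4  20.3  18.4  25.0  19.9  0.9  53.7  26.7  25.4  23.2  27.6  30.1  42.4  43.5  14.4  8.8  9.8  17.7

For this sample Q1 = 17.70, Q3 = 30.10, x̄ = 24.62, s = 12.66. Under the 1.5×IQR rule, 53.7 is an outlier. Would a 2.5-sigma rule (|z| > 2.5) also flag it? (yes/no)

z = (53.7 − 24.62) / 12.66 = 2.30.
|z| = 2.30 ≤ 2.5.

no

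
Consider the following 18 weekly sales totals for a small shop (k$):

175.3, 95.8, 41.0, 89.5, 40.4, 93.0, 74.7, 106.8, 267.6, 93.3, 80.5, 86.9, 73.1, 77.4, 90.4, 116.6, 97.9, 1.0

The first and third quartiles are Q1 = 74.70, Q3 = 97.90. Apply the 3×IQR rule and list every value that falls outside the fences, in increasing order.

IQR = Q3 − Q1 = 97.90 − 74.70 = 23.20.
Lower fence = Q1 − 3·IQR = 74.70 − 69.60 = 5.10.
Upper fence = Q3 + 3·IQR = 97.90 + 69.60 = 167.50.
1.0 < 5.10 → outlier.
175.3 > 167.50 → outlier.
267.6 > 167.50 → outlier.
All remaining values lie within [5.10, 167.50].

1.0, 175.3, 267.6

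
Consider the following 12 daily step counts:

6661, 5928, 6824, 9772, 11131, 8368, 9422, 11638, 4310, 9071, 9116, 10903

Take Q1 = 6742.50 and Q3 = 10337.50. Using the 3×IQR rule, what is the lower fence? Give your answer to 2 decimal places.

IQR = Q3 − Q1 = 10337.50 − 6742.50 = 3595.00.
Lower fence = Q1 − 3·IQR = 6742.50 − 10785.00 = -4042.50.
Upper fence = Q3 + 3·IQR = 10337.50 + 10785.00 = 21122.50.

-4042.50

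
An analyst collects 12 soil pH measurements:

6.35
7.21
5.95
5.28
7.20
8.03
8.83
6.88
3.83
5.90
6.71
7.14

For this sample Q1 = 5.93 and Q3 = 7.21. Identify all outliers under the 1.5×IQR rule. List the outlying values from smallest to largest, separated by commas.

3.83

IQR = Q3 − Q1 = 7.21 − 5.93 = 1.28.
Lower fence = Q1 − 1.5·IQR = 5.93 − 1.92 = 4.01.
Upper fence = Q3 + 1.5·IQR = 7.21 + 1.92 = 9.13.
3.83 < 4.01 → outlier.
All remaining values lie within [4.01, 9.13].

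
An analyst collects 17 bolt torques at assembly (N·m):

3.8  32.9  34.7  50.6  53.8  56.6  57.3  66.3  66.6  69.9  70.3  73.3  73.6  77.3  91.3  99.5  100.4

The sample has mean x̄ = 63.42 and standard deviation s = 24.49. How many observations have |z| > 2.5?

0

Cutoffs: x̄ ± 2.5s = [2.195, 124.645].
Every value lies within the cutoffs.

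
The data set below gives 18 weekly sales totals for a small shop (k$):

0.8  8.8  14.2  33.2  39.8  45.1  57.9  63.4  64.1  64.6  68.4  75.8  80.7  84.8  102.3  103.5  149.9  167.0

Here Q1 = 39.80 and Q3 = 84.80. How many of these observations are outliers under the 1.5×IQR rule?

1

IQR = 45.00; fences at 39.80 − 67.50 = -27.70 and 84.80 + 67.50 = 152.30.
Outside the cutoffs: 167.0.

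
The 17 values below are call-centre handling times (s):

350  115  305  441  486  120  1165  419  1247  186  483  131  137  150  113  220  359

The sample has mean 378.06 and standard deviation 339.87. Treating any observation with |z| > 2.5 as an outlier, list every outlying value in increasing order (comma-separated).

1247

Cutoffs at x̄ ± 2.5s: 378.06 ± 2.5·339.87 = [-471.615, 1227.735].
1247: z = 2.56, |z| > 2.5 → outlier.
Every other value lies within [-471.615, 1227.735].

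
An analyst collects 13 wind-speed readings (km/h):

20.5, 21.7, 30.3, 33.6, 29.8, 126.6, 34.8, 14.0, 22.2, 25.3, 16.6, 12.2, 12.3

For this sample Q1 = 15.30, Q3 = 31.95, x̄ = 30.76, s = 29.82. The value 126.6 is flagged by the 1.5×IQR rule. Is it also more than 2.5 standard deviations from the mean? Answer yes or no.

z = (126.6 − 30.76) / 29.82 = 3.21.
|z| = 3.21 > 2.5.

yes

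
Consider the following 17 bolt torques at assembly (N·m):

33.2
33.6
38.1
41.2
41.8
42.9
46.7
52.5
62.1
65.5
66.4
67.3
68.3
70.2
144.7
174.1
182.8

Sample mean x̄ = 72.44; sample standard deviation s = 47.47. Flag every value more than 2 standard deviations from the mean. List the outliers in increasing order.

Cutoffs at x̄ ± 2s: 72.44 ± 2·47.47 = [-22.50, 167.38].
174.1: z = 2.14, |z| > 2 → outlier.
182.8: z = 2.32, |z| > 2 → outlier.
Every other value lies within [-22.50, 167.38].

174.1, 182.8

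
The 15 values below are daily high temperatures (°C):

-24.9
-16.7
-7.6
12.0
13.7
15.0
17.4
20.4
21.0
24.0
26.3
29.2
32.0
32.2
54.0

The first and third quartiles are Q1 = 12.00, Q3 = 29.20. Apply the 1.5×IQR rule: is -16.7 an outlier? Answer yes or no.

IQR = Q3 − Q1 = 29.20 − 12.00 = 17.20.
Lower fence = Q1 − 1.5·IQR = 12.00 − 25.80 = -13.80.
Upper fence = Q3 + 1.5·IQR = 29.20 + 25.80 = 55.00.
-16.7 lies below the lower fence.

yes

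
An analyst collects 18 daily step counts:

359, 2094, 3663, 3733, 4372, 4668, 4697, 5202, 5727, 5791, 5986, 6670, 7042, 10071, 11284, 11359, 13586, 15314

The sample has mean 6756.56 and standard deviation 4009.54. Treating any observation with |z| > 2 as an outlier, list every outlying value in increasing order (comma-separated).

Cutoffs at x̄ ± 2s: 6756.56 ± 2·4009.54 = [-1262.52, 14775.64].
15314: z = 2.13, |z| > 2 → outlier.
Every other value lies within [-1262.52, 14775.64].

15314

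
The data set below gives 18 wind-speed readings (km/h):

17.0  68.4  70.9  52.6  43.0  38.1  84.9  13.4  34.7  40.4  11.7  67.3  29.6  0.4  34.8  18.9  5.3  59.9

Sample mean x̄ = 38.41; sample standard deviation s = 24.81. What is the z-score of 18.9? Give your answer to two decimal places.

z = (18.9 − 38.41) / 24.81 = -0.79.

-0.79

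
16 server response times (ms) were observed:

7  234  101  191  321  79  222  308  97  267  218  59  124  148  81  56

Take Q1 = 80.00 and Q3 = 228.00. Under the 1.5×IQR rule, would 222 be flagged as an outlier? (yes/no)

IQR = Q3 − Q1 = 228.00 − 80.00 = 148.00.
Lower fence = Q1 − 1.5·IQR = 80.00 − 222.00 = -142.00.
Upper fence = Q3 + 1.5·IQR = 228.00 + 222.00 = 450.00.
222 lies within [-142.00, 450.00].

no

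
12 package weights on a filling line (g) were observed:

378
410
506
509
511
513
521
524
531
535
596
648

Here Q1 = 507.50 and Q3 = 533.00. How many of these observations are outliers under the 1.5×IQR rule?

IQR = 25.50; fences at 507.50 − 38.25 = 469.25 and 533.00 + 38.25 = 571.25.
Outside the cutoffs: 378, 410, 596, 648.

4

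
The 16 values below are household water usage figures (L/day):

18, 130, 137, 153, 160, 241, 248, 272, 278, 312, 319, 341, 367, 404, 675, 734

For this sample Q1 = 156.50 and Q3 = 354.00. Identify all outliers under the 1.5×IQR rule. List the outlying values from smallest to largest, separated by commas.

675, 734

IQR = Q3 − Q1 = 354.00 − 156.50 = 197.50.
Lower fence = Q1 − 1.5·IQR = 156.50 − 296.25 = -139.75.
Upper fence = Q3 + 1.5·IQR = 354.00 + 296.25 = 650.25.
675 > 650.25 → outlier.
734 > 650.25 → outlier.
All remaining values lie within [-139.75, 650.25].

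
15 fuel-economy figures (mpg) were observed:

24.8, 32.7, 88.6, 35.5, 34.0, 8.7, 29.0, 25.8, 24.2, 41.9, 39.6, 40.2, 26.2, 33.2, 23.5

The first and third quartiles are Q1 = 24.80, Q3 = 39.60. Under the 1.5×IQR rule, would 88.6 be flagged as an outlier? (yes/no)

IQR = Q3 − Q1 = 39.60 − 24.80 = 14.80.
Lower fence = Q1 − 1.5·IQR = 24.80 − 22.20 = 2.60.
Upper fence = Q3 + 1.5·IQR = 39.60 + 22.20 = 61.80.
88.6 lies above the upper fence.

yes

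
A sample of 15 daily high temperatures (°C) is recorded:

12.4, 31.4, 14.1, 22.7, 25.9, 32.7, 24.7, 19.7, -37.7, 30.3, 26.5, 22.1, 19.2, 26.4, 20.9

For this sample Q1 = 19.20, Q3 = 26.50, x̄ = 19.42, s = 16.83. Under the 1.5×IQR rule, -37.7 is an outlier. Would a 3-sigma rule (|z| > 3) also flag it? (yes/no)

z = (-37.7 − 19.42) / 16.83 = -3.39.
|z| = 3.39 > 3.

yes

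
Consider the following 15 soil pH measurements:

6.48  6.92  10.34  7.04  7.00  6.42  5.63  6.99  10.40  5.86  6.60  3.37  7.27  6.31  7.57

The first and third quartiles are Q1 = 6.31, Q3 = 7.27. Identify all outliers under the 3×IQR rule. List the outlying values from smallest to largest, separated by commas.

IQR = Q3 − Q1 = 7.27 − 6.31 = 0.96.
Lower fence = Q1 − 3·IQR = 6.31 − 2.88 = 3.43.
Upper fence = Q3 + 3·IQR = 7.27 + 2.88 = 10.15.
3.37 < 3.43 → outlier.
10.34 > 10.15 → outlier.
10.40 > 10.15 → outlier.
All remaining values lie within [3.43, 10.15].

3.37, 10.34, 10.40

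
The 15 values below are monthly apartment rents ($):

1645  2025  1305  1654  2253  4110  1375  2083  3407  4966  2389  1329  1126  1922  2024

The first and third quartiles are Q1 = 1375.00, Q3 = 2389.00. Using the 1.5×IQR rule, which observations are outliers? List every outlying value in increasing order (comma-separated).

4110, 4966

IQR = Q3 − Q1 = 2389.00 − 1375.00 = 1014.00.
Lower fence = Q1 − 1.5·IQR = 1375.00 − 1521.00 = -146.00.
Upper fence = Q3 + 1.5·IQR = 2389.00 + 1521.00 = 3910.00.
4110 > 3910.00 → outlier.
4966 > 3910.00 → outlier.
All remaining values lie within [-146.00, 3910.00].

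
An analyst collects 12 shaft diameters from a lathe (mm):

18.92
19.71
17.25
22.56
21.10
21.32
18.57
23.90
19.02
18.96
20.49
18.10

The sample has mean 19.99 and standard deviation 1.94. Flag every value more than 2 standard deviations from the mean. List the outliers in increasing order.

23.90

Cutoffs at x̄ ± 2s: 19.99 ± 2·1.94 = [16.11, 23.87].
23.90: z = 2.02, |z| > 2 → outlier.
Every other value lies within [16.11, 23.87].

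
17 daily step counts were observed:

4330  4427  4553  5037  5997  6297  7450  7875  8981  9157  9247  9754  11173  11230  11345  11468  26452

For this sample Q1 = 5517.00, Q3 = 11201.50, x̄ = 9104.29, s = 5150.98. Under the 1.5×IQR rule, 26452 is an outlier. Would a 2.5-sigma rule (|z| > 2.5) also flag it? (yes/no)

yes

z = (26452 − 9104.29) / 5150.98 = 3.37.
|z| = 3.37 > 2.5.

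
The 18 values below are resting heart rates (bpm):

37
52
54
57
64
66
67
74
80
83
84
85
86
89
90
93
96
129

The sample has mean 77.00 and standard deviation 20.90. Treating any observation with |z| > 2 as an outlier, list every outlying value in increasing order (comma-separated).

Cutoffs at x̄ ± 2s: 77.00 ± 2·20.90 = [35.20, 118.80].
129: z = 2.49, |z| > 2 → outlier.
Every other value lies within [35.20, 118.80].

129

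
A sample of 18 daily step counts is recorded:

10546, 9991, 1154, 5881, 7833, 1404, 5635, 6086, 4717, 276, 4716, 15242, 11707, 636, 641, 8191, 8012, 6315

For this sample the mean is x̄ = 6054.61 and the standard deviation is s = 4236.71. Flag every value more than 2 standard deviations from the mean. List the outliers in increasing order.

Cutoffs at x̄ ± 2s: 6054.61 ± 2·4236.71 = [-2418.81, 14528.03].
15242: z = 2.17, |z| > 2 → outlier.
Every other value lies within [-2418.81, 14528.03].

15242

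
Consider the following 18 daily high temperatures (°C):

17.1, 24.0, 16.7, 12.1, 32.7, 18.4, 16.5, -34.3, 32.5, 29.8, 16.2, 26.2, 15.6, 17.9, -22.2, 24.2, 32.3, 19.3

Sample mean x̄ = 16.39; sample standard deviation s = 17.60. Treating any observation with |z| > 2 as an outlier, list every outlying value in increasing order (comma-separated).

-34.3, -22.2

Cutoffs at x̄ ± 2s: 16.39 ± 2·17.60 = [-18.81, 51.59].
-34.3: z = -2.88, |z| > 2 → outlier.
-22.2: z = -2.19, |z| > 2 → outlier.
Every other value lies within [-18.81, 51.59].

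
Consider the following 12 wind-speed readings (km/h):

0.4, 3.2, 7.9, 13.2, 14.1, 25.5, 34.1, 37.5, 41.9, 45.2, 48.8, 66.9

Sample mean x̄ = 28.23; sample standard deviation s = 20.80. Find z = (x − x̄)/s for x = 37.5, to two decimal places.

0.45

z = (37.5 − 28.23) / 20.80 = 0.45.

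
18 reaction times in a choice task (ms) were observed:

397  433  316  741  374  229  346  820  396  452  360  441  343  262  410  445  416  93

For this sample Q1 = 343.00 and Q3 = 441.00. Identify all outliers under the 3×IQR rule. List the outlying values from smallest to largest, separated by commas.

741, 820

IQR = Q3 − Q1 = 441.00 − 343.00 = 98.00.
Lower fence = Q1 − 3·IQR = 343.00 − 294.00 = 49.00.
Upper fence = Q3 + 3·IQR = 441.00 + 294.00 = 735.00.
741 > 735.00 → outlier.
820 > 735.00 → outlier.
All remaining values lie within [49.00, 735.00].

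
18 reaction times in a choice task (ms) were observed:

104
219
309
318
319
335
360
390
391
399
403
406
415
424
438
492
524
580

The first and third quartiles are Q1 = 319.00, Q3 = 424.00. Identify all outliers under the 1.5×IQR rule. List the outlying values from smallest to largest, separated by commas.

104

IQR = Q3 − Q1 = 424.00 − 319.00 = 105.00.
Lower fence = Q1 − 1.5·IQR = 319.00 − 157.50 = 161.50.
Upper fence = Q3 + 1.5·IQR = 424.00 + 157.50 = 581.50.
104 < 161.50 → outlier.
All remaining values lie within [161.50, 581.50].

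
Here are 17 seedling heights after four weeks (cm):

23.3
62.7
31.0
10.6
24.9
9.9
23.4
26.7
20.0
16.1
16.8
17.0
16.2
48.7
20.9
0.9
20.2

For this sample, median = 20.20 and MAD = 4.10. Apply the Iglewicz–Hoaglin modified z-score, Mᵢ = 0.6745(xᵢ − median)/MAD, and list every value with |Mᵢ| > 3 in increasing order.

|Mᵢ| > 3 ⇔ |xᵢ − 20.20| > 3·4.10/0.6745 = 18.24.
So outliers lie outside [1.96, 38.44].
0.9: M = -3.18 → outlier.
48.7: M = 4.69 → outlier.
62.7: M = 6.99 → outlier.

0.9, 48.7, 62.7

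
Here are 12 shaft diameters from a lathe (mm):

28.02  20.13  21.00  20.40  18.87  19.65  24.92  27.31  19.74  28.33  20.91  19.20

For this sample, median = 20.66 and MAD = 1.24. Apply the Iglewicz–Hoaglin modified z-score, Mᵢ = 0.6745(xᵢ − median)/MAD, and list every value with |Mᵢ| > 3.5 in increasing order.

27.31, 28.02, 28.33

|Mᵢ| > 3.5 ⇔ |xᵢ − 20.66| > 3.5·1.24/0.6745 = 6.43.
So outliers lie outside [14.23, 27.09].
27.31: M = 3.62 → outlier.
28.02: M = 4.00 → outlier.
28.33: M = 4.17 → outlier.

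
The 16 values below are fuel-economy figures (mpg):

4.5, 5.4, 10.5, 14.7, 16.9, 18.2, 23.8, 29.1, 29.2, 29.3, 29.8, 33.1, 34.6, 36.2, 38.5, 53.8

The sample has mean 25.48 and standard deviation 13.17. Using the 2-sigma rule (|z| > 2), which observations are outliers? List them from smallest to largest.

Cutoffs at x̄ ± 2s: 25.48 ± 2·13.17 = [-0.86, 51.82].
53.8: z = 2.15, |z| > 2 → outlier.
Every other value lies within [-0.86, 51.82].

53.8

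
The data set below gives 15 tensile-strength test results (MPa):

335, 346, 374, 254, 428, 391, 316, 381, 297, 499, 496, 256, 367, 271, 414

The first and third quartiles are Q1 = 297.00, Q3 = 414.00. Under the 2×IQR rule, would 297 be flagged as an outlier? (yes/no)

no

IQR = Q3 − Q1 = 414.00 − 297.00 = 117.00.
Lower fence = Q1 − 2·IQR = 297.00 − 234.00 = 63.00.
Upper fence = Q3 + 2·IQR = 414.00 + 234.00 = 648.00.
297 lies within [63.00, 648.00].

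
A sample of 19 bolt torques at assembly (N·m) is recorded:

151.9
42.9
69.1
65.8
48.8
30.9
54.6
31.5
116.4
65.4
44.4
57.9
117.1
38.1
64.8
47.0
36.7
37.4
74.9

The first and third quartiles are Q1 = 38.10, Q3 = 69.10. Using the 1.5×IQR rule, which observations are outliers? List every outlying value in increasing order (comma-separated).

116.4, 117.1, 151.9

IQR = Q3 − Q1 = 69.10 − 38.10 = 31.00.
Lower fence = Q1 − 1.5·IQR = 38.10 − 46.50 = -8.40.
Upper fence = Q3 + 1.5·IQR = 69.10 + 46.50 = 115.60.
116.4 > 115.60 → outlier.
117.1 > 115.60 → outlier.
151.9 > 115.60 → outlier.
All remaining values lie within [-8.40, 115.60].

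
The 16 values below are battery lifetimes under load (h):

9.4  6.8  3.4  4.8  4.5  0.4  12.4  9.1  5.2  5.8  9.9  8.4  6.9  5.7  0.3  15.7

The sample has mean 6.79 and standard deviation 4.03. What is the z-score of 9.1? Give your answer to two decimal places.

0.57

z = (9.1 − 6.79) / 4.03 = 0.57.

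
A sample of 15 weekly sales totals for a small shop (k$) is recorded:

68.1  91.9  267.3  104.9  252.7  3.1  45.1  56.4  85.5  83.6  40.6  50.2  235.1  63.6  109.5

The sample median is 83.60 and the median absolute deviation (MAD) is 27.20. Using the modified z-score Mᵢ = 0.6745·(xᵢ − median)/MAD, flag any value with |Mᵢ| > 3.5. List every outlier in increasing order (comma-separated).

235.1, 252.7, 267.3

|Mᵢ| > 3.5 ⇔ |xᵢ − 83.60| > 3.5·27.20/0.6745 = 141.14.
So outliers lie outside [-57.54, 224.74].
235.1: M = 3.76 → outlier.
252.7: M = 4.19 → outlier.
267.3: M = 4.56 → outlier.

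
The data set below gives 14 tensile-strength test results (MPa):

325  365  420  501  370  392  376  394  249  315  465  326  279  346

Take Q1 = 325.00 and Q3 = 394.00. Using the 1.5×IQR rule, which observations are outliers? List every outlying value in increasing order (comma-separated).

501

IQR = Q3 − Q1 = 394.00 − 325.00 = 69.00.
Lower fence = Q1 − 1.5·IQR = 325.00 − 103.50 = 221.50.
Upper fence = Q3 + 1.5·IQR = 394.00 + 103.50 = 497.50.
501 > 497.50 → outlier.
All remaining values lie within [221.50, 497.50].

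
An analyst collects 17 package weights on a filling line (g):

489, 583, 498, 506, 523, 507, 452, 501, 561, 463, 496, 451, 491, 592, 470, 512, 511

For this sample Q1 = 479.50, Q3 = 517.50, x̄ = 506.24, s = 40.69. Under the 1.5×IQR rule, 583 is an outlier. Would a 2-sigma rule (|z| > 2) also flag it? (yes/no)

no

z = (583 − 506.24) / 40.69 = 1.89.
|z| = 1.89 ≤ 2.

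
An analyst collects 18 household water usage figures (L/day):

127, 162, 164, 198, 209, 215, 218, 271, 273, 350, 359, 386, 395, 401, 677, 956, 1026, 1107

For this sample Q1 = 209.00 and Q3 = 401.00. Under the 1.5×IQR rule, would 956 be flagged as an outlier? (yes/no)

yes

IQR = Q3 − Q1 = 401.00 − 209.00 = 192.00.
Lower fence = Q1 − 1.5·IQR = 209.00 − 288.00 = -79.00.
Upper fence = Q3 + 1.5·IQR = 401.00 + 288.00 = 689.00.
956 lies above the upper fence.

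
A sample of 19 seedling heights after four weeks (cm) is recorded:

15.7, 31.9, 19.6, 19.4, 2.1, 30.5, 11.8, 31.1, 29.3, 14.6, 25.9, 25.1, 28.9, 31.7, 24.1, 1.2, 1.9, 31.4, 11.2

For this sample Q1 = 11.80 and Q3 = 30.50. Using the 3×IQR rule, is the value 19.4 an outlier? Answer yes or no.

no

IQR = Q3 − Q1 = 30.50 − 11.80 = 18.70.
Lower fence = Q1 − 3·IQR = 11.80 − 56.10 = -44.30.
Upper fence = Q3 + 3·IQR = 30.50 + 56.10 = 86.60.
19.4 lies within [-44.30, 86.60].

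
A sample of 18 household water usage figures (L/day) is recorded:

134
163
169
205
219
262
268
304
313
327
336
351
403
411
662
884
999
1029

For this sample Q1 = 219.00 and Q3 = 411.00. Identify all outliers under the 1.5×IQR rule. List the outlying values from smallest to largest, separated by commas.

IQR = Q3 − Q1 = 411.00 − 219.00 = 192.00.
Lower fence = Q1 − 1.5·IQR = 219.00 − 288.00 = -69.00.
Upper fence = Q3 + 1.5·IQR = 411.00 + 288.00 = 699.00.
884 > 699.00 → outlier.
999 > 699.00 → outlier.
1029 > 699.00 → outlier.
All remaining values lie within [-69.00, 699.00].

884, 999, 1029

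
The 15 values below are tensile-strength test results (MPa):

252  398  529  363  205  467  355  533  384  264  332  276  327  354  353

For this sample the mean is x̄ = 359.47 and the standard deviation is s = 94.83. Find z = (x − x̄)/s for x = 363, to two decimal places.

z = (363 − 359.47) / 94.83 = 0.04.

0.04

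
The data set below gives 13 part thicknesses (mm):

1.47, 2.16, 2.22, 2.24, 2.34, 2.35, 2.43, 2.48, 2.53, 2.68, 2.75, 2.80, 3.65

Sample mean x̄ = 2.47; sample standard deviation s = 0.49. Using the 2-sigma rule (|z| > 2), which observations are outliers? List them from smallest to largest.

Cutoffs at x̄ ± 2s: 2.47 ± 2·0.49 = [1.49, 3.45].
1.47: z = -2.04, |z| > 2 → outlier.
3.65: z = 2.41, |z| > 2 → outlier.
Every other value lies within [1.49, 3.45].

1.47, 3.65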